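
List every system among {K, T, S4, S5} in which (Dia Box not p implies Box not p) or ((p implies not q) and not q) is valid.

S5

S5-tableau for the negation not ((Dia Box not p implies Box not p) or ((p implies not q) and not q)):
1. not ((Dia Box not p implies Box not p) or ((p implies not q) and not q)), 0
2. not (Dia Box not p implies Box not p), 0
3. not ((p implies not q) and not q), 0
4. Dia Box not p, 0
5. not Box not p, 0
6. q, 0
7. Box not p, 1
8. not p, 0
9. not p, 1
10. p, 2
11. not p, 2
Accessibility: 0R0, 0R1, 0R2, 1R0, 1R1, 1R2, 2R0, 2R1, 2R2
Branch closes: p and not p both at 2.
Every branch closes (one shown): valid in S5.
S4-tableau for the negation not ((Dia Box not p implies Box not p) or ((p implies not q) and not q)):
1. not ((Dia Box not p implies Box not p) or ((p implies not q) and not q)), 0
2. not (Dia Box not p implies Box not p), 0
3. not ((p implies not q) and not q), 0
4. Dia Box not p, 0
5. not Box not p, 0
6. q, 0
7. Box not p, 1
8. not p, 1
9. p, 2
Accessibility: 0R0, 0R1, 0R2, 1R1, 2R2
Complete open branch: countermodel on an S4-frame, so not valid in S4, nor in K, T (the same frame is also a K-frame and a T-frame).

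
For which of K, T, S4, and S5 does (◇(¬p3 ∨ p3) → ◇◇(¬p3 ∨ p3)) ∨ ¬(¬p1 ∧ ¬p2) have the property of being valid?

T-tableau for the negation ¬((◇(¬p3 ∨ p3) → ◇◇(¬p3 ∨ p3)) ∨ ¬(¬p1 ∧ ¬p2)):
1. ¬((◇(¬p3 ∨ p3) → ◇◇(¬p3 ∨ p3)) ∨ ¬(¬p1 ∧ ¬p2)), 0
2. ¬(◇(¬p3 ∨ p3) → ◇◇(¬p3 ∨ p3)), 0   [¬∨-rule on 1]
3. ¬p1 ∧ ¬p2, 0   [¬∨-rule on 1]
4. ◇(¬p3 ∨ p3), 0   [¬→-rule on 2]
5. ¬◇◇(¬p3 ∨ p3), 0   [¬→-rule on 2]
6. ¬p1, 0   [∧-rule on 3]
7. ¬p2, 0   [∧-rule on 3]
8. ¬◇(¬p3 ∨ p3), 0   [¬◇-rule on 5 via 0R0]
9. ¬(¬p3 ∨ p3), 0   [¬◇-rule on 8 via 0R0]
10. p3, 0   [¬∨-rule on 9]
11. ¬p3, 0   [¬∨-rule on 9]
Accessibility: 0R0
Branch closes: p3 and ¬p3 both at 0.
Every branch closes (one shown): valid in T, hence also in S4, S5 (every theorem of T is a theorem of S4 and S5).
K-tableau for the negation ¬((◇(¬p3 ∨ p3) → ◇◇(¬p3 ∨ p3)) ∨ ¬(¬p1 ∧ ¬p2)):
1. ¬((◇(¬p3 ∨ p3) → ◇◇(¬p3 ∨ p3)) ∨ ¬(¬p1 ∧ ¬p2)), 0
2. ¬(◇(¬p3 ∨ p3) → ◇◇(¬p3 ∨ p3)), 0   [¬∨-rule on 1]
3. ¬p1 ∧ ¬p2, 0   [¬∨-rule on 1]
4. ◇(¬p3 ∨ p3), 0   [¬→-rule on 2]
5. ¬◇◇(¬p3 ∨ p3), 0   [¬→-rule on 2]
6. ¬p1, 0   [∧-rule on 3]
7. ¬p2, 0   [∧-rule on 3]
8. ¬p3 ∨ p3, 1   [◇-rule on 4: fresh world 1, 0R1]
9. ¬◇(¬p3 ∨ p3), 1   [¬◇-rule on 5 via 0R1]
10. p3, 1   [∨-rule on 8 (branches; this branch)]
Accessibility: 0R1
Complete open branch: countermodel on a K-frame, so not valid in K.

T, S4, S5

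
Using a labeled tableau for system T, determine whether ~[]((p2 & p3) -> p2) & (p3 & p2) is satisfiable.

1. ~[]((p2 & p3) -> p2) & (p3 & p2), 0
2. ~[]((p2 & p3) -> p2), 0
3. p3 & p2, 0
4. p3, 0
5. p2, 0
6. ~((p2 & p3) -> p2), 1
7. p2 & p3, 1
8. ~p2, 1
9. p2, 1
10. p3, 1
Accessibility: 0R0, 0R1, 1R1
Branch closes: p2 and ~p2 both at 1.
All branches of the tableau close; one closing branch shown above.

Unsatisfiable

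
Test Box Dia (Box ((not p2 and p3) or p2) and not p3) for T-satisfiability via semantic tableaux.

1. Box Dia (Box ((not p2 and p3) or p2) and not p3), u
2. Dia (Box ((not p2 and p3) or p2) and not p3), u   [Box-rule on 1 via uRu]
3. Box ((not p2 and p3) or p2) and not p3, v   [Dia-rule on 2: fresh world v, uRv]
4. Box ((not p2 and p3) or p2), v   [and-rule on 3]
5. not p3, v   [and-rule on 3]
6. Dia (Box ((not p2 and p3) or p2) and not p3), v   [Box-rule on 1 via uRv]
7. (not p2 and p3) or p2, v   [Box-rule on 4 via vRv]
8. p2, v   [or-rule on 7 (branches; this branch)]
9. Box ((not p2 and p3) or p2) and not p3, w   [Dia-rule on 6: fresh world w, vRw]
10. Box ((not p2 and p3) or p2), w   [and-rule on 9]
11. not p3, w   [and-rule on 9]
12. (not p2 and p3) or p2, w   [Box-rule on 4 via vRw]
13. p2, w   [or-rule on 12 (branches; this branch)]
Accessibility: uRu, uRv, vRv, vRw, wRw

Satisfiable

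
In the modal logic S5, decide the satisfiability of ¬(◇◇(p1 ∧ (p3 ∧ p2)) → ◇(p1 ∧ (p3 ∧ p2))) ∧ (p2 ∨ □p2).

1. ¬(◇◇(p1 ∧ (p3 ∧ p2)) → ◇(p1 ∧ (p3 ∧ p2))) ∧ (p2 ∨ □p2), u
2. ¬(◇◇(p1 ∧ (p3 ∧ p2)) → ◇(p1 ∧ (p3 ∧ p2))), u
3. p2 ∨ □p2, u
4. ◇◇(p1 ∧ (p3 ∧ p2)), u
5. ¬◇(p1 ∧ (p3 ∧ p2)), u
6. ¬(p1 ∧ (p3 ∧ p2)), u
7. □p2, u
8. p2, u
9. ¬(p3 ∧ p2), u
10. ¬p3, u
11. ◇(p1 ∧ (p3 ∧ p2)), v
12. ¬(p1 ∧ (p3 ∧ p2)), v
13. p2, v
14. ¬(p3 ∧ p2), v
15. ¬p3, v
16. p1 ∧ (p3 ∧ p2), w
17. p1, w
18. p3 ∧ p2, w
19. p3, w
20. p2, w
21. ¬(p1 ∧ (p3 ∧ p2)), w
22. ¬(p3 ∧ p2), w
23. ¬p2, w
Accessibility: uRu, uRv, uRw, vRu, vRv, vRw, wRu, wRv, wRw
Branch closes: p2 and ¬p2 both at w.
All branches of the tableau close; one closing branch shown above.

No, unsatisfiable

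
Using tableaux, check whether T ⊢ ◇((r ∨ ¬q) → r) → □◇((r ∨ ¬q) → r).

Tableau for the negation ¬(◇((r ∨ ¬q) → r) → □◇((r ∨ ¬q) → r)):
1. ¬(◇((r ∨ ¬q) → r) → □◇((r ∨ ¬q) → r)), w0
2. ◇((r ∨ ¬q) → r), w0
3. ¬□◇((r ∨ ¬q) → r), w0
4. (r ∨ ¬q) → r, w1
5. r, w1
6. ¬◇((r ∨ ¬q) → r), w2
7. ¬((r ∨ ¬q) → r), w2
8. r ∨ ¬q, w2
9. ¬r, w2
10. ¬q, w2
Accessibility: w0Rw0, w0Rw1, w0Rw2, w1Rw1, w2Rw2
The negation has an open branch (countermodel exists).

Not valid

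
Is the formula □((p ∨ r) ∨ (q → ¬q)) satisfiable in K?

1. □((p ∨ r) ∨ (q → ¬q)), u

Yes, satisfiable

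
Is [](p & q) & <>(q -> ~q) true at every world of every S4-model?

Tableau for the negation ~([](p & q) & <>(q -> ~q)):
1. ~([](p & q) & <>(q -> ~q)), 0
2. ~<>(q -> ~q), 0
3. ~(q -> ~q), 0
4. q, 0
Accessibility: 0R0
The negation has an open branch (countermodel exists).

Not valid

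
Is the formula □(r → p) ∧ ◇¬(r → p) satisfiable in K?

No, unsatisfiable

1. □(r → p) ∧ ◇¬(r → p), 0
2. □(r → p), 0
3. ◇¬(r → p), 0
4. ¬(r → p), 1
5. r, 1
6. ¬p, 1
7. r → p, 1
8. p, 1
Accessibility: 0R1
Branch closes: p and ¬p both at 1.
(One branch shown.) All branches close.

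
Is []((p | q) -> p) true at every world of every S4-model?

Not valid

Tableau for the negation ~[]((p | q) -> p):
1. ~[]((p | q) -> p), w0
2. ~((p | q) -> p), w1
3. p | q, w1
4. ~p, w1
5. q, w1
Accessibility: w0Rw0, w0Rw1, w1Rw1
The negation has an open branch (countermodel exists).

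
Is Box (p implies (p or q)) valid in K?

Yes, valid

Tableau for the negation not Box (p implies (p or q)):
1. not Box (p implies (p or q)), w0
2. not (p implies (p or q)), w1   [neg-Box-rule on 1: fresh world w1, w0Rw1]
3. p, w1   [neg-implies-rule on 2]
4. not (p or q), w1   [neg-implies-rule on 2]
5. not p, w1   [neg-or-rule on 4]
6. not q, w1   [neg-or-rule on 4]
Accessibility: w0Rw1
Branch closes: p and not p both at w1.
All branches of the negation close; one closing branch shown above.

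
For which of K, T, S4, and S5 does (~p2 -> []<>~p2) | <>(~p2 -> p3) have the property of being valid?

T, S4, S5

T-tableau for the negation ~((~p2 -> []<>~p2) | <>(~p2 -> p3)):
1. ~((~p2 -> []<>~p2) | <>(~p2 -> p3)), 0
2. ~(~p2 -> []<>~p2), 0
3. ~<>(~p2 -> p3), 0
4. ~p2, 0
5. ~[]<>~p2, 0
6. ~(~p2 -> p3), 0
7. ~p3, 0
8. ~<>~p2, 1
9. ~(~p2 -> p3), 1
10. ~p2, 1
11. ~p3, 1
12. p2, 1
Accessibility: 0R0, 0R1, 1R1
Branch closes: p2 and ~p2 both at 1.
Every branch closes (one shown): valid in T, hence also in S4, S5 (every theorem of T is a theorem of S4 and S5).
K-tableau for the negation ~((~p2 -> []<>~p2) | <>(~p2 -> p3)):
1. ~((~p2 -> []<>~p2) | <>(~p2 -> p3)), 0
2. ~(~p2 -> []<>~p2), 0
3. ~<>(~p2 -> p3), 0
4. ~p2, 0
5. ~[]<>~p2, 0
6. ~<>~p2, 1
7. ~(~p2 -> p3), 1
8. ~p2, 1
9. ~p3, 1
Accessibility: 0R1
Complete open branch: countermodel on a K-frame, so not valid in K.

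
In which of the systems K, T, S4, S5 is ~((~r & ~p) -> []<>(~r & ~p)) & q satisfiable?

K, T, S4

S4-tableau for the formula:
1. ~((~r & ~p) -> []<>(~r & ~p)) & q, w0
2. ~((~r & ~p) -> []<>(~r & ~p)), w0   [&-rule on 1]
3. q, w0   [&-rule on 1]
4. ~r & ~p, w0   [~->-rule on 2]
5. ~[]<>(~r & ~p), w0   [~->-rule on 2]
6. ~r, w0   [&-rule on 4]
7. ~p, w0   [&-rule on 4]
8. ~<>(~r & ~p), w1   [~[]-rule on 5: fresh world w1, w0Rw1]
9. ~(~r & ~p), w1   [~<>-rule on 8 via w1Rw1]
10. p, w1   [~&-rule on 9 (branches; this branch)]
Accessibility: w0Rw0, w0Rw1, w1Rw1
Complete open branch: satisfiable in S4, hence also in K, T (this S4-model is also a K-model and a T-model).
S5-tableau for the formula:
1. ~((~r & ~p) -> []<>(~r & ~p)) & q, w0
2. ~((~r & ~p) -> []<>(~r & ~p)), w0   [&-rule on 1]
3. q, w0   [&-rule on 1]
4. ~r & ~p, w0   [~->-rule on 2]
5. ~[]<>(~r & ~p), w0   [~->-rule on 2]
6. ~r, w0   [&-rule on 4]
7. ~p, w0   [&-rule on 4]
8. ~<>(~r & ~p), w1   [~[]-rule on 5: fresh world w1, w0Rw1]
9. ~(~r & ~p), w0   [~<>-rule on 8 via w1Rw0]
10. ~(~r & ~p), w1   [~<>-rule on 8 via w1Rw1]
11. p, w0   [~&-rule on 9 (branches; this branch)]
Accessibility: w0Rw0, w0Rw1, w1Rw0, w1Rw1
Branch closes: p and ~p both at w0.
Every branch closes (one shown): unsatisfiable in S5.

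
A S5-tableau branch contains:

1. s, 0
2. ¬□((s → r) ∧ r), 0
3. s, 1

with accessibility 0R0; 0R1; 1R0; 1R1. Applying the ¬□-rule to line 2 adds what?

a fresh world 2 with 0R2, and ¬((s → r) ∧ r) at 2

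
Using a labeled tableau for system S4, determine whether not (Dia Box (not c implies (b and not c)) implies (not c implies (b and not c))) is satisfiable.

Yes, satisfiable

1. not (Dia Box (not c implies (b and not c)) implies (not c implies (b and not c))), w0
2. Dia Box (not c implies (b and not c)), w0
3. not (not c implies (b and not c)), w0
4. not c, w0
5. not (b and not c), w0
6. not b, w0
7. Box (not c implies (b and not c)), w1
8. not c implies (b and not c), w1
9. b and not c, w1
10. b, w1
11. not c, w1
Accessibility: w0Rw0, w0Rw1, w1Rw1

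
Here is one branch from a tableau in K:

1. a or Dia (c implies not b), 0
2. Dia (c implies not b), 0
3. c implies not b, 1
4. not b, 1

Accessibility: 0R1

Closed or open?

No atom appears with both signs at the same world.

Not closed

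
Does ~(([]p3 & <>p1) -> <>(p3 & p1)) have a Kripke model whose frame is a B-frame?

1. ~(([]p3 & <>p1) -> <>(p3 & p1)), w0
2. []p3 & <>p1, w0
3. ~<>(p3 & p1), w0
4. []p3, w0
5. <>p1, w0
6. ~(p3 & p1), w0
7. p3, w0
8. ~p1, w0
9. p1, w1
10. ~(p3 & p1), w1
11. p3, w1
12. ~p1, w1
Accessibility: w0Rw0, w0Rw1, w1Rw0, w1Rw1
Branch closes: p1 and ~p1 both at w1.
All branches of the tableau close; one closing branch shown above.

No, unsatisfiable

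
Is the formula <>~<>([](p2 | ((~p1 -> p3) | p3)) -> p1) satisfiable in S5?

Yes, satisfiable

1. <>~<>([](p2 | ((~p1 -> p3) | p3)) -> p1), u
2. ~<>([](p2 | ((~p1 -> p3) | p3)) -> p1), v
3. ~([](p2 | ((~p1 -> p3) | p3)) -> p1), u
4. [](p2 | ((~p1 -> p3) | p3)), u
5. ~p1, u
6. ~([](p2 | ((~p1 -> p3) | p3)) -> p1), v
7. [](p2 | ((~p1 -> p3) | p3)), v
8. ~p1, v
9. p2 | ((~p1 -> p3) | p3), u
10. p2 | ((~p1 -> p3) | p3), v
11. (~p1 -> p3) | p3, u
12. (~p1 -> p3) | p3, v
13. p3, u
14. p3, v
Accessibility: uRu, uRv, vRu, vRv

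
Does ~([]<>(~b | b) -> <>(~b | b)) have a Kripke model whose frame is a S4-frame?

1. ~([]<>(~b | b) -> <>(~b | b)), 0
2. []<>(~b | b), 0   [~->-rule on 1]
3. ~<>(~b | b), 0   [~->-rule on 1]
4. <>(~b | b), 0   [[]-rule on 2 via 0R0]
5. ~(~b | b), 0   [~<>-rule on 3 via 0R0]
6. b, 0   [~|-rule on 5]
7. ~b, 0   [~|-rule on 5]
Accessibility: 0R0
Branch closes: b and ~b both at 0.
Every branch closes; the branch above is one of them.

Unsatisfiable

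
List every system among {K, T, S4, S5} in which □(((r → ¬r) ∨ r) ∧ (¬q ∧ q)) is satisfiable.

K

T-tableau for the formula:
1. □(((r → ¬r) ∨ r) ∧ (¬q ∧ q)), w0
2. ((r → ¬r) ∨ r) ∧ (¬q ∧ q), w0
3. (r → ¬r) ∨ r, w0
4. ¬q ∧ q, w0
5. ¬q, w0
6. q, w0
Accessibility: w0Rw0
Branch closes: q and ¬q both at w0.
Every branch closes (one shown): unsatisfiable in T, hence also in S4, S5 (every S4/S5-frame is a T-frame).
K-tableau for the formula:
1. □(((r → ¬r) ∨ r) ∧ (¬q ∧ q)), w0
Complete open branch: satisfiable in K.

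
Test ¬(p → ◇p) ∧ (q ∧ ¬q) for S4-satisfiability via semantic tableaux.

No, unsatisfiable

1. ¬(p → ◇p) ∧ (q ∧ ¬q), 0
2. ¬(p → ◇p), 0   [∧-rule on 1]
3. q ∧ ¬q, 0   [∧-rule on 1]
4. p, 0   [¬→-rule on 2]
5. ¬◇p, 0   [¬→-rule on 2]
6. q, 0   [∧-rule on 3]
7. ¬q, 0   [∧-rule on 3]
Accessibility: 0R0
Branch closes: q and ¬q both at 0.
Every branch closes; the branch above is one of them.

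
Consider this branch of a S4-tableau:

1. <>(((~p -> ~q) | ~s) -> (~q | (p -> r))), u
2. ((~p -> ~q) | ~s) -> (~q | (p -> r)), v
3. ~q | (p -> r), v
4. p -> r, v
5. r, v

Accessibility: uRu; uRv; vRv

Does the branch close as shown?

There is no literal clash: for every atom and world, at most one sign appears.

No, open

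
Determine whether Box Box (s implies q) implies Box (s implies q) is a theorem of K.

Tableau for the negation not (Box Box (s implies q) implies Box (s implies q)):
1. not (Box Box (s implies q) implies Box (s implies q)), 0
2. Box Box (s implies q), 0
3. not Box (s implies q), 0
4. not (s implies q), 1
5. s, 1
6. not q, 1
7. Box (s implies q), 1
Accessibility: 0R1
The negation has an open branch (countermodel exists).

Not valid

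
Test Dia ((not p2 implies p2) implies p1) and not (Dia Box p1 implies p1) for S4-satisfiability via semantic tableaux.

1. Dia ((not p2 implies p2) implies p1) and not (Dia Box p1 implies p1), u
2. Dia ((not p2 implies p2) implies p1), u   [and-rule on 1]
3. not (Dia Box p1 implies p1), u   [and-rule on 1]
4. Dia Box p1, u   [neg-implies-rule on 3]
5. not p1, u   [neg-implies-rule on 3]
6. (not p2 implies p2) implies p1, v   [Dia-rule on 2: fresh world v, uRv]
7. p1, v   [implies-rule on 6 (branches; this branch)]
8. Box p1, w   [Dia-rule on 4: fresh world w, uRw]
9. p1, w   [Box-rule on 8 via wRw]
Accessibility: uRu, uRv, uRw, vRv, wRw

Yes, satisfiable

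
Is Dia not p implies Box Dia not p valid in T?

Tableau for the negation not (Dia not p implies Box Dia not p):
1. not (Dia not p implies Box Dia not p), w0
2. Dia not p, w0   [neg-implies-rule on 1]
3. not Box Dia not p, w0   [neg-implies-rule on 1]
4. not p, w1   [Dia-rule on 2: fresh world w1, w0Rw1]
5. not Dia not p, w2   [neg-Box-rule on 3: fresh world w2, w0Rw2]
6. p, w2   [neg-Dia-rule on 5 via w2Rw2]
Accessibility: w0Rw0, w0Rw1, w0Rw2, w1Rw1, w2Rw2
The negation has an open branch (countermodel exists).

Invalid (countermodel exists)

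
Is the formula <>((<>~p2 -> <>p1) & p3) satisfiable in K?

Satisfiable (open branch found)

1. <>((<>~p2 -> <>p1) & p3), 0
2. (<>~p2 -> <>p1) & p3, 1
3. <>~p2 -> <>p1, 1
4. p3, 1
5. <>p1, 1
6. p1, 2
Accessibility: 0R1, 1R2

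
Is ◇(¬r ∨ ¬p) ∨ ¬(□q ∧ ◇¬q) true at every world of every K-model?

Valid

Tableau for the negation ¬(◇(¬r ∨ ¬p) ∨ ¬(□q ∧ ◇¬q)):
1. ¬(◇(¬r ∨ ¬p) ∨ ¬(□q ∧ ◇¬q)), u
2. ¬◇(¬r ∨ ¬p), u
3. □q ∧ ◇¬q, u
4. □q, u
5. ◇¬q, u
6. ¬q, v
7. ¬(¬r ∨ ¬p), v
8. r, v
9. p, v
10. q, v
Accessibility: uRv
Branch closes: q and ¬q both at v.
Every branch of the negation's tableau closes; the branch above is one of them.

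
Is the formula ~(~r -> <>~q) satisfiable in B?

1. ~(~r -> <>~q), w0
2. ~r, w0
3. ~<>~q, w0
4. q, w0
Accessibility: w0Rw0

Yes, satisfiable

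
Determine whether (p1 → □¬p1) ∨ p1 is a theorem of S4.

Tableau for the negation ¬((p1 → □¬p1) ∨ p1):
1. ¬((p1 → □¬p1) ∨ p1), u
2. ¬(p1 → □¬p1), u
3. ¬p1, u
4. p1, u
5. ¬□¬p1, u
Accessibility: uRu
Branch closes: p1 and ¬p1 both at u.
Every branch of the negation's tableau closes; the branch above is one of them.

Valid in S4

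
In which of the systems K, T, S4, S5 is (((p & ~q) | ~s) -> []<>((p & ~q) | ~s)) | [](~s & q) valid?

S4-tableau for the negation ~((((p & ~q) | ~s) -> []<>((p & ~q) | ~s)) | [](~s & q)):
1. ~((((p & ~q) | ~s) -> []<>((p & ~q) | ~s)) | [](~s & q)), w0
2. ~(((p & ~q) | ~s) -> []<>((p & ~q) | ~s)), w0
3. ~[](~s & q), w0
4. (p & ~q) | ~s, w0
5. ~[]<>((p & ~q) | ~s), w0
6. ~s, w0
7. ~(~s & q), w1
8. ~q, w1
9. ~<>((p & ~q) | ~s), w2
10. ~((p & ~q) | ~s), w2
11. ~(p & ~q), w2
12. s, w2
13. q, w2
Accessibility: w0Rw0, w0Rw1, w0Rw2, w1Rw1, w2Rw2
Complete open branch: countermodel on an S4-frame, so not valid in S4, nor in K, T (the same frame is also a K-frame and a T-frame).
S5-tableau for the negation ~((((p & ~q) | ~s) -> []<>((p & ~q) | ~s)) | [](~s & q)):
1. ~((((p & ~q) | ~s) -> []<>((p & ~q) | ~s)) | [](~s & q)), w0
2. ~(((p & ~q) | ~s) -> []<>((p & ~q) | ~s)), w0
3. ~[](~s & q), w0
4. (p & ~q) | ~s, w0
5. ~[]<>((p & ~q) | ~s), w0
6. p & ~q, w0
7. p, w0
8. ~q, w0
9. ~(~s & q), w1
10. ~q, w1
11. ~<>((p & ~q) | ~s), w2
12. ~((p & ~q) | ~s), w0
13. ~(p & ~q), w0
14. s, w0
15. ~((p & ~q) | ~s), w1
16. ~(p & ~q), w1
17. s, w1
18. ~((p & ~q) | ~s), w2
19. ~(p & ~q), w2
20. s, w2
21. q, w0
Accessibility: w0Rw0, w0Rw1, w0Rw2, w1Rw0, w1Rw1, w1Rw2, w2Rw0, w2Rw1, w2Rw2
Branch closes: q and ~q both at w0.
Every branch closes (one shown): valid in S5.

S5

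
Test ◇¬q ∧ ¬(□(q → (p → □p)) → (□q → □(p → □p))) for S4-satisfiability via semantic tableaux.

1. ◇¬q ∧ ¬(□(q → (p → □p)) → (□q → □(p → □p))), w0
2. ◇¬q, w0   [∧-rule on 1]
3. ¬(□(q → (p → □p)) → (□q → □(p → □p))), w0   [∧-rule on 1]
4. □(q → (p → □p)), w0   [¬→-rule on 3]
5. ¬(□q → □(p → □p)), w0   [¬→-rule on 3]
6. □q, w0   [¬→-rule on 5]
7. ¬□(p → □p), w0   [¬→-rule on 5]
8. q → (p → □p), w0   [□-rule on 4 via w0Rw0]
9. q, w0   [□-rule on 6 via w0Rw0]
10. p → □p, w0   [→-rule on 8 (branches; this branch)]
11. □p, w0   [→-rule on 10 (branches; this branch)]
12. p, w0   [□-rule on 11 via w0Rw0]
13. ¬q, w1   [◇-rule on 2: fresh world w1, w0Rw1]
14. q → (p → □p), w1   [□-rule on 4 via w0Rw1]
15. q, w1   [□-rule on 6 via w0Rw1]
Accessibility: w0Rw0, w0Rw1, w1Rw1
Branch closes: q and ¬q both at w1.
Every branch closes; the branch above is one of them.

Unsatisfiable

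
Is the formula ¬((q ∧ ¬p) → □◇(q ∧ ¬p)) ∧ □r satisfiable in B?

Unsatisfiable (every branch closes)

1. ¬((q ∧ ¬p) → □◇(q ∧ ¬p)) ∧ □r, w0
2. ¬((q ∧ ¬p) → □◇(q ∧ ¬p)), w0
3. □r, w0
4. q ∧ ¬p, w0
5. ¬□◇(q ∧ ¬p), w0
6. q, w0
7. ¬p, w0
8. r, w0
9. ¬◇(q ∧ ¬p), w1
10. r, w1
11. ¬(q ∧ ¬p), w0
12. ¬(q ∧ ¬p), w1
13. p, w0
Accessibility: w0Rw0, w0Rw1, w1Rw0, w1Rw1
Branch closes: p and ¬p both at w0.
Every branch closes; the branch above is one of them.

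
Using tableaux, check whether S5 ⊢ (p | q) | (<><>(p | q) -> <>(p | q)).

Tableau for the negation ~((p | q) | (<><>(p | q) -> <>(p | q))):
1. ~((p | q) | (<><>(p | q) -> <>(p | q))), w0
2. ~(p | q), w0
3. ~(<><>(p | q) -> <>(p | q)), w0
4. ~p, w0
5. ~q, w0
6. <><>(p | q), w0
7. ~<>(p | q), w0
8. <>(p | q), w1
9. ~(p | q), w1
10. ~p, w1
11. ~q, w1
12. p | q, w2
13. ~(p | q), w2
14. ~p, w2
15. ~q, w2
16. q, w2
Accessibility: w0Rw0, w0Rw1, w0Rw2, w1Rw0, w1Rw1, w1Rw2, w2Rw0, w2Rw1, w2Rw2
Branch closes: q and ~q both at w2.
All branches of the negation close; one closing branch shown above.

Valid in S5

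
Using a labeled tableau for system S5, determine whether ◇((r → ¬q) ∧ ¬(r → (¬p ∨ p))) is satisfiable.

1. ◇((r → ¬q) ∧ ¬(r → (¬p ∨ p))), 0
2. (r → ¬q) ∧ ¬(r → (¬p ∨ p)), 1
3. r → ¬q, 1
4. ¬(r → (¬p ∨ p)), 1
5. r, 1
6. ¬(¬p ∨ p), 1
7. p, 1
8. ¬p, 1
Accessibility: 0R0, 0R1, 1R0, 1R1
Branch closes: p and ¬p both at 1.
All branches of the tableau close; one closing branch shown above.

Unsatisfiable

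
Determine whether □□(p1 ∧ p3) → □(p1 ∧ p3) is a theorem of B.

Tableau for the negation ¬(□□(p1 ∧ p3) → □(p1 ∧ p3)):
1. ¬(□□(p1 ∧ p3) → □(p1 ∧ p3)), u
2. □□(p1 ∧ p3), u
3. ¬□(p1 ∧ p3), u
4. □(p1 ∧ p3), u
5. p1 ∧ p3, u
6. p1, u
7. p3, u
8. ¬(p1 ∧ p3), v
9. □(p1 ∧ p3), v
10. p1 ∧ p3, v
11. p1, v
12. p3, v
13. ¬p3, v
Accessibility: uRu, uRv, vRu, vRv
Branch closes: p3 and ¬p3 both at v.
Every branch of the negation's tableau closes; the branch above is one of them.

Yes, valid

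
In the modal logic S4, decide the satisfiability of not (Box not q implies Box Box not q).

Unsatisfiable

1. not (Box not q implies Box Box not q), w0
2. Box not q, w0   [neg-implies-rule on 1]
3. not Box Box not q, w0   [neg-implies-rule on 1]
4. not q, w0   [Box-rule on 2 via w0Rw0]
5. not Box not q, w1   [neg-Box-rule on 3: fresh world w1, w0Rw1]
6. not q, w1   [Box-rule on 2 via w0Rw1]
7. q, w2   [neg-Box-rule on 5: fresh world w2, w1Rw2]
8. not q, w2   [Box-rule on 2 via w0Rw2]
Accessibility: w0Rw0, w0Rw1, w0Rw2, w1Rw1, w1Rw2, w2Rw2
Branch closes: q and not q both at w2.
All branches of the tableau close; one closing branch shown above.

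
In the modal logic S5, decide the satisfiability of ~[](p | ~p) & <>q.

1. ~[](p | ~p) & <>q, u
2. ~[](p | ~p), u   [&-rule on 1]
3. <>q, u   [&-rule on 1]
4. ~(p | ~p), v   [~[]-rule on 2: fresh world v, uRv]
5. ~p, v   [~|-rule on 4]
6. p, v   [~|-rule on 4]
Accessibility: uRu, uRv, vRu, vRv
Branch closes: p and ~p both at v.
Every branch closes; the branch above is one of them.

Unsatisfiable (every branch closes)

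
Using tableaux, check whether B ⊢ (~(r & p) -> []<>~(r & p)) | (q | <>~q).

Tableau for the negation ~((~(r & p) -> []<>~(r & p)) | (q | <>~q)):
1. ~((~(r & p) -> []<>~(r & p)) | (q | <>~q)), w0
2. ~(~(r & p) -> []<>~(r & p)), w0
3. ~(q | <>~q), w0
4. ~(r & p), w0
5. ~[]<>~(r & p), w0
6. ~q, w0
7. ~<>~q, w0
8. q, w0
Accessibility: w0Rw0
Branch closes: q and ~q both at w0.
All branches of the negation close; one closing branch shown above.

Valid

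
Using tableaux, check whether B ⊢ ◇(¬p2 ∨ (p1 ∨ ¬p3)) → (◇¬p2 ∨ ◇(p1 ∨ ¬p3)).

Valid

Tableau for the negation ¬(◇(¬p2 ∨ (p1 ∨ ¬p3)) → (◇¬p2 ∨ ◇(p1 ∨ ¬p3))):
1. ¬(◇(¬p2 ∨ (p1 ∨ ¬p3)) → (◇¬p2 ∨ ◇(p1 ∨ ¬p3))), 0
2. ◇(¬p2 ∨ (p1 ∨ ¬p3)), 0
3. ¬(◇¬p2 ∨ ◇(p1 ∨ ¬p3)), 0
4. ¬◇¬p2, 0
5. ¬◇(p1 ∨ ¬p3), 0
6. p2, 0
7. ¬(p1 ∨ ¬p3), 0
8. ¬p1, 0
9. p3, 0
10. ¬p2 ∨ (p1 ∨ ¬p3), 1
11. p2, 1
12. ¬(p1 ∨ ¬p3), 1
13. ¬p1, 1
14. p3, 1
15. p1 ∨ ¬p3, 1
16. ¬p3, 1
Accessibility: 0R0, 0R1, 1R0, 1R1
Branch closes: p3 and ¬p3 both at 1.
All branches of the negation close; one closing branch shown above.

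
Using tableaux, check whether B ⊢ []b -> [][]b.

Invalid (countermodel exists)

Tableau for the negation ~([]b -> [][]b):
1. ~([]b -> [][]b), 0
2. []b, 0
3. ~[][]b, 0
4. b, 0
5. ~[]b, 1
6. b, 1
7. ~b, 2
Accessibility: 0R0, 0R1, 1R0, 1R1, 1R2, 2R1, 2R2
The negation has an open branch (countermodel exists).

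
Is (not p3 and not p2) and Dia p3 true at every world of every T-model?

Not valid

Tableau for the negation not ((not p3 and not p2) and Dia p3):
1. not ((not p3 and not p2) and Dia p3), 0
2. not Dia p3, 0
3. not p3, 0
Accessibility: 0R0
The negation has an open branch (countermodel exists).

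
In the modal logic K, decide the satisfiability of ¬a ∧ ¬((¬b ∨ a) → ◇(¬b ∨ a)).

1. ¬a ∧ ¬((¬b ∨ a) → ◇(¬b ∨ a)), w0
2. ¬a, w0
3. ¬((¬b ∨ a) → ◇(¬b ∨ a)), w0
4. ¬b ∨ a, w0
5. ¬◇(¬b ∨ a), w0
6. ¬b, w0

Satisfiable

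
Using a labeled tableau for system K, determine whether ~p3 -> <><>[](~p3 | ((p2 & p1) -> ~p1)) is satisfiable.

Satisfiable (open branch found)

1. ~p3 -> <><>[](~p3 | ((p2 & p1) -> ~p1)), w0
2. <><>[](~p3 | ((p2 & p1) -> ~p1)), w0
3. <>[](~p3 | ((p2 & p1) -> ~p1)), w1
4. [](~p3 | ((p2 & p1) -> ~p1)), w2
Accessibility: w0Rw1, w1Rw2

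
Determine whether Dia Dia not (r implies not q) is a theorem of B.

Not valid

Tableau for the negation not Dia Dia not (r implies not q):
1. not Dia Dia not (r implies not q), u
2. not Dia not (r implies not q), u
3. r implies not q, u
4. not q, u
Accessibility: uRu
The negation has an open branch (countermodel exists).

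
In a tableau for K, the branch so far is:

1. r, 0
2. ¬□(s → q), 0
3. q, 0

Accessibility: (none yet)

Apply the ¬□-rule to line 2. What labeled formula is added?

a fresh world 1 with 0R1, and ¬(s → q) at 1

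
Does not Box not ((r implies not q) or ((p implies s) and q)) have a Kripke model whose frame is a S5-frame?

Satisfiable

1. not Box not ((r implies not q) or ((p implies s) and q)), w0
2. (r implies not q) or ((p implies s) and q), w1
3. (p implies s) and q, w1
4. p implies s, w1
5. q, w1
6. s, w1
Accessibility: w0Rw0, w0Rw1, w1Rw0, w1Rw1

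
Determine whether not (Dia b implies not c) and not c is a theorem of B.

Tableau for the negation not (not (Dia b implies not c) and not c):
1. not (not (Dia b implies not c) and not c), u
2. c, u
Accessibility: uRu
The negation has an open branch (countermodel exists).

No, not valid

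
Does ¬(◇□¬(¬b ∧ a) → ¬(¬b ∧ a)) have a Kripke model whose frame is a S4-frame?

Satisfiable

1. ¬(◇□¬(¬b ∧ a) → ¬(¬b ∧ a)), u
2. ◇□¬(¬b ∧ a), u   [¬→-rule on 1]
3. ¬b ∧ a, u   [¬→-rule on 1]
4. ¬b, u   [∧-rule on 3]
5. a, u   [∧-rule on 3]
6. □¬(¬b ∧ a), v   [◇-rule on 2: fresh world v, uRv]
7. ¬(¬b ∧ a), v   [□-rule on 6 via vRv]
8. ¬a, v   [¬∧-rule on 7 (branches; this branch)]
Accessibility: uRu, uRv, vRv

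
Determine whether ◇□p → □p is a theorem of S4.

Tableau for the negation ¬(◇□p → □p):
1. ¬(◇□p → □p), w0
2. ◇□p, w0   [¬→-rule on 1]
3. ¬□p, w0   [¬→-rule on 1]
4. □p, w1   [◇-rule on 2: fresh world w1, w0Rw1]
5. p, w1   [□-rule on 4 via w1Rw1]
6. ¬p, w2   [¬□-rule on 3: fresh world w2, w0Rw2]
Accessibility: w0Rw0, w0Rw1, w0Rw2, w1Rw1, w2Rw2
The negation has an open branch (countermodel exists).

No, not valid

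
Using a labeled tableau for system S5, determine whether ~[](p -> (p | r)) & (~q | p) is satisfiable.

1. ~[](p -> (p | r)) & (~q | p), w0
2. ~[](p -> (p | r)), w0
3. ~q | p, w0
4. p, w0
5. ~(p -> (p | r)), w1
6. p, w1
7. ~(p | r), w1
8. ~p, w1
9. ~r, w1
Accessibility: w0Rw0, w0Rw1, w1Rw0, w1Rw1
Branch closes: p and ~p both at w1.
(One branch shown.) All branches close.

Unsatisfiable (every branch closes)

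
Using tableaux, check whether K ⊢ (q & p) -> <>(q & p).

No, not valid

Tableau for the negation ~((q & p) -> <>(q & p)):
1. ~((q & p) -> <>(q & p)), u
2. q & p, u
3. ~<>(q & p), u
4. q, u
5. p, u
The negation has an open branch (countermodel exists).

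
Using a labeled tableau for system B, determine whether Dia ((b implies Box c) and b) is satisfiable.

1. Dia ((b implies Box c) and b), u
2. (b implies Box c) and b, v
3. b implies Box c, v
4. b, v
5. Box c, v
6. c, u
7. c, v
Accessibility: uRu, uRv, vRu, vRv

Yes, satisfiable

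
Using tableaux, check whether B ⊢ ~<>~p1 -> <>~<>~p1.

Tableau for the negation ~(~<>~p1 -> <>~<>~p1):
1. ~(~<>~p1 -> <>~<>~p1), w0
2. ~<>~p1, w0   [~->-rule on 1]
3. ~<>~<>~p1, w0   [~->-rule on 1]
4. p1, w0   [~<>-rule on 2 via w0Rw0]
5. <>~p1, w0   [~<>-rule on 3 via w0Rw0]
6. ~p1, w1   [<>-rule on 5: fresh world w1, w0Rw1]
7. p1, w1   [~<>-rule on 2 via w0Rw1]
Accessibility: w0Rw0, w0Rw1, w1Rw0, w1Rw1
Branch closes: p1 and ~p1 both at w1.
Every branch of the negation's tableau closes; the branch above is one of them.

Yes, valid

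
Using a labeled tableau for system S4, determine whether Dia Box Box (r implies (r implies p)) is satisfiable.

1. Dia Box Box (r implies (r implies p)), w0
2. Box Box (r implies (r implies p)), w1
3. Box (r implies (r implies p)), w1
4. r implies (r implies p), w1
5. r implies p, w1
6. p, w1
Accessibility: w0Rw0, w0Rw1, w1Rw1

Yes, satisfiable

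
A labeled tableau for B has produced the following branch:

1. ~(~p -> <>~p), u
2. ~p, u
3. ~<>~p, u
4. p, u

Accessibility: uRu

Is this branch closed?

Yes, closed

Both p and ~p appear at u.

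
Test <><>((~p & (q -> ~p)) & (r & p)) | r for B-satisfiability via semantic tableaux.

Satisfiable (open branch found)

1. <><>((~p & (q -> ~p)) & (r & p)) | r, u
2. r, u   [|-rule on 1 (branches; this branch)]
Accessibility: uRu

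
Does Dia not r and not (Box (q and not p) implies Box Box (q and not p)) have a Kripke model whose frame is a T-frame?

Yes, satisfiable

1. Dia not r and not (Box (q and not p) implies Box Box (q and not p)), w0
2. Dia not r, w0
3. not (Box (q and not p) implies Box Box (q and not p)), w0
4. Box (q and not p), w0
5. not Box Box (q and not p), w0
6. q and not p, w0
7. q, w0
8. not p, w0
9. not r, w1
10. q and not p, w1
11. q, w1
12. not p, w1
13. not Box (q and not p), w2
14. q and not p, w2
15. q, w2
16. not p, w2
17. not (q and not p), w3
18. p, w3
Accessibility: w0Rw0, w0Rw1, w0Rw2, w1Rw1, w2Rw2, w2Rw3, w3Rw3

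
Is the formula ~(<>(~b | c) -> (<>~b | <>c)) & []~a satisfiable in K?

Unsatisfiable

1. ~(<>(~b | c) -> (<>~b | <>c)) & []~a, 0
2. ~(<>(~b | c) -> (<>~b | <>c)), 0
3. []~a, 0
4. <>(~b | c), 0
5. ~(<>~b | <>c), 0
6. ~<>~b, 0
7. ~<>c, 0
8. ~b | c, 1
9. ~a, 1
10. b, 1
11. ~c, 1
12. c, 1
Accessibility: 0R1
Branch closes: c and ~c both at 1.
All branches of the tableau close; one closing branch shown above.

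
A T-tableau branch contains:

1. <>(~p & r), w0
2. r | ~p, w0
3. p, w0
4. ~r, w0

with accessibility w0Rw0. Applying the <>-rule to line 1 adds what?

a fresh world w1 with w0Rw1, and ~p & r at w1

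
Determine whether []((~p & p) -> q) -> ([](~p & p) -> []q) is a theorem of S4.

Valid in S4

Tableau for the negation ~([]((~p & p) -> q) -> ([](~p & p) -> []q)):
1. ~([]((~p & p) -> q) -> ([](~p & p) -> []q)), 0
2. []((~p & p) -> q), 0
3. ~([](~p & p) -> []q), 0
4. [](~p & p), 0
5. ~[]q, 0
6. (~p & p) -> q, 0
7. ~p & p, 0
8. ~p, 0
9. p, 0
Accessibility: 0R0
Branch closes: p and ~p both at 0.
Every branch of the negation's tableau closes; the branch above is one of them.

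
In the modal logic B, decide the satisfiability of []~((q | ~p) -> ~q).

Satisfiable

1. []~((q | ~p) -> ~q), 0
2. ~((q | ~p) -> ~q), 0
3. q | ~p, 0
4. q, 0
5. ~p, 0
Accessibility: 0R0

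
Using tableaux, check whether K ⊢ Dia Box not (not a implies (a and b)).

Invalid (countermodel exists)

Tableau for the negation not Dia Box not (not a implies (a and b)):
1. not Dia Box not (not a implies (a and b)), 0
The negation has an open branch (countermodel exists).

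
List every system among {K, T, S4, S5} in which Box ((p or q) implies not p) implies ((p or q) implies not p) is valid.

K-tableau for the negation not (Box ((p or q) implies not p) implies ((p or q) implies not p)):
1. not (Box ((p or q) implies not p) implies ((p or q) implies not p)), u
2. Box ((p or q) implies not p), u   [neg-implies-rule on 1]
3. not ((p or q) implies not p), u   [neg-implies-rule on 1]
4. p or q, u   [neg-implies-rule on 3]
5. p, u   [neg-implies-rule on 3]
6. q, u   [or-rule on 4 (branches; this branch)]
Complete open branch: countermodel on a K-frame, so not valid in K.
T-tableau for the negation not (Box ((p or q) implies not p) implies ((p or q) implies not p)):
1. not (Box ((p or q) implies not p) implies ((p or q) implies not p)), u
2. Box ((p or q) implies not p), u   [neg-implies-rule on 1]
3. not ((p or q) implies not p), u   [neg-implies-rule on 1]
4. p or q, u   [neg-implies-rule on 3]
5. p, u   [neg-implies-rule on 3]
6. (p or q) implies not p, u   [Box-rule on 2 via uRu]
7. q, u   [or-rule on 4 (branches; this branch)]
8. not (p or q), u   [implies-rule on 6 (branches; this branch)]
9. not p, u   [neg-or-rule on 8]
10. not q, u   [neg-or-rule on 8]
Accessibility: uRu
Branch closes: p and not p both at u.
Every branch closes (one shown): valid in T, hence also in S4, S5 (every theorem of T is a theorem of S4 and S5).

T, S4, S5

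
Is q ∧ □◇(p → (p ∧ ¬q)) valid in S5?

Not valid

Tableau for the negation ¬(q ∧ □◇(p → (p ∧ ¬q))):
1. ¬(q ∧ □◇(p → (p ∧ ¬q))), w0
2. ¬□◇(p → (p ∧ ¬q)), w0   [¬∧-rule on 1 (branches; this branch)]
3. ¬◇(p → (p ∧ ¬q)), w1   [¬□-rule on 2: fresh world w1, w0Rw1]
4. ¬(p → (p ∧ ¬q)), w0   [¬◇-rule on 3 via w1Rw0]
5. p, w0   [¬→-rule on 4]
6. ¬(p ∧ ¬q), w0   [¬→-rule on 4]
7. ¬(p → (p ∧ ¬q)), w1   [¬◇-rule on 3 via w1Rw1]
8. p, w1   [¬→-rule on 7]
9. ¬(p ∧ ¬q), w1   [¬→-rule on 7]
10. q, w0   [¬∧-rule on 6 (branches; this branch)]
11. q, w1   [¬∧-rule on 9 (branches; this branch)]
Accessibility: w0Rw0, w0Rw1, w1Rw0, w1Rw1
The negation has an open branch (countermodel exists).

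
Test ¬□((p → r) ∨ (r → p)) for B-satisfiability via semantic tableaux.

No, unsatisfiable

1. ¬□((p → r) ∨ (r → p)), 0
2. ¬((p → r) ∨ (r → p)), 1
3. ¬(p → r), 1
4. ¬(r → p), 1
5. p, 1
6. ¬r, 1
7. r, 1
8. ¬p, 1
Accessibility: 0R0, 0R1, 1R0, 1R1
Branch closes: r and ¬r both at 1.
(One branch shown.) All branches close.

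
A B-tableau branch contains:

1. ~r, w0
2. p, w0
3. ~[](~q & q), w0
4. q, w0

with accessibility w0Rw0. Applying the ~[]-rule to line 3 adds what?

a fresh world w1 with w0Rw1, and ~(~q & q) at w1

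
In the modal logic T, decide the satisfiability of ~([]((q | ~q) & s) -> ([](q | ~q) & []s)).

No, unsatisfiable

1. ~([]((q | ~q) & s) -> ([](q | ~q) & []s)), 0
2. []((q | ~q) & s), 0
3. ~([](q | ~q) & []s), 0
4. (q | ~q) & s, 0
5. q | ~q, 0
6. s, 0
7. ~[]s, 0
8. ~q, 0
9. ~s, 1
10. (q | ~q) & s, 1
11. q | ~q, 1
12. s, 1
Accessibility: 0R0, 0R1, 1R1
Branch closes: s and ~s both at 1.
Every branch closes; the branch above is one of them.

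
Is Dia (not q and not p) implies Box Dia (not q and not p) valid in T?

Tableau for the negation not (Dia (not q and not p) implies Box Dia (not q and not p)):
1. not (Dia (not q and not p) implies Box Dia (not q and not p)), w0
2. Dia (not q and not p), w0
3. not Box Dia (not q and not p), w0
4. not q and not p, w1
5. not q, w1
6. not p, w1
7. not Dia (not q and not p), w2
8. not (not q and not p), w2
9. p, w2
Accessibility: w0Rw0, w0Rw1, w0Rw2, w1Rw1, w2Rw2
The negation has an open branch (countermodel exists).

No, not valid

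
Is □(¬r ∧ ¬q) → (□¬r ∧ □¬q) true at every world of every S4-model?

Tableau for the negation ¬(□(¬r ∧ ¬q) → (□¬r ∧ □¬q)):
1. ¬(□(¬r ∧ ¬q) → (□¬r ∧ □¬q)), u
2. □(¬r ∧ ¬q), u
3. ¬(□¬r ∧ □¬q), u
4. ¬r ∧ ¬q, u
5. ¬r, u
6. ¬q, u
7. ¬□¬q, u
8. q, v
9. ¬r ∧ ¬q, v
10. ¬r, v
11. ¬q, v
Accessibility: uRu, uRv, vRv
Branch closes: q and ¬q both at v.
All branches of the negation close; one closing branch shown above.

Yes, valid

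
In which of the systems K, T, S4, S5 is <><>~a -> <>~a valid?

S4-tableau for the negation ~(<><>~a -> <>~a):
1. ~(<><>~a -> <>~a), 0
2. <><>~a, 0
3. ~<>~a, 0
4. a, 0
5. <>~a, 1
6. a, 1
7. ~a, 2
8. a, 2
Accessibility: 0R0, 0R1, 0R2, 1R1, 1R2, 2R2
Branch closes: a and ~a both at 2.
Every branch closes (one shown): valid in S4, hence also in S5 (every theorem of S4 is a theorem of S5).
T-tableau for the negation ~(<><>~a -> <>~a):
1. ~(<><>~a -> <>~a), 0
2. <><>~a, 0
3. ~<>~a, 0
4. a, 0
5. <>~a, 1
6. a, 1
7. ~a, 2
Accessibility: 0R0, 0R1, 1R1, 1R2, 2R2
Complete open branch: countermodel on a T-frame, so not valid in T, nor in K (the same frame is also a K-frame).

S4, S5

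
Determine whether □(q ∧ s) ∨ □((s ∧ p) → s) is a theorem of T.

Valid

Tableau for the negation ¬(□(q ∧ s) ∨ □((s ∧ p) → s)):
1. ¬(□(q ∧ s) ∨ □((s ∧ p) → s)), w0
2. ¬□(q ∧ s), w0   [¬∨-rule on 1]
3. ¬□((s ∧ p) → s), w0   [¬∨-rule on 1]
4. ¬(q ∧ s), w1   [¬□-rule on 2: fresh world w1, w0Rw1]
5. ¬s, w1   [¬∧-rule on 4 (branches; this branch)]
6. ¬((s ∧ p) → s), w2   [¬□-rule on 3: fresh world w2, w0Rw2]
7. s ∧ p, w2   [¬→-rule on 6]
8. ¬s, w2   [¬→-rule on 6]
9. s, w2   [∧-rule on 7]
10. p, w2   [∧-rule on 7]
Accessibility: w0Rw0, w0Rw1, w0Rw2, w1Rw1, w2Rw2
Branch closes: s and ¬s both at w2.
Every branch of the negation's tableau closes; the branch above is one of them.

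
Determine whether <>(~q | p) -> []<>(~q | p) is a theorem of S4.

Tableau for the negation ~(<>(~q | p) -> []<>(~q | p)):
1. ~(<>(~q | p) -> []<>(~q | p)), u
2. <>(~q | p), u
3. ~[]<>(~q | p), u
4. ~q | p, v
5. p, v
6. ~<>(~q | p), w
7. ~(~q | p), w
8. q, w
9. ~p, w
Accessibility: uRu, uRv, uRw, vRv, wRw
The negation has an open branch (countermodel exists).

No, not valid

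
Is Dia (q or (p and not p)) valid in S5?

Not valid

Tableau for the negation not Dia (q or (p and not p)):
1. not Dia (q or (p and not p)), u
2. not (q or (p and not p)), u
3. not q, u
4. not (p and not p), u
5. p, u
Accessibility: uRu
The negation has an open branch (countermodel exists).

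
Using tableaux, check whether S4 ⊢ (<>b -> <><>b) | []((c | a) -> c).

Valid in S4

Tableau for the negation ~((<>b -> <><>b) | []((c | a) -> c)):
1. ~((<>b -> <><>b) | []((c | a) -> c)), w0
2. ~(<>b -> <><>b), w0   [~|-rule on 1]
3. ~[]((c | a) -> c), w0   [~|-rule on 1]
4. <>b, w0   [~->-rule on 2]
5. ~<><>b, w0   [~->-rule on 2]
6. ~<>b, w0   [~<>-rule on 5 via w0Rw0]
7. ~b, w0   [~<>-rule on 6 via w0Rw0]
8. ~((c | a) -> c), w1   [~[]-rule on 3: fresh world w1, w0Rw1]
9. c | a, w1   [~->-rule on 8]
10. ~c, w1   [~->-rule on 8]
11. ~<>b, w1   [~<>-rule on 5 via w0Rw1]
12. ~b, w1   [~<>-rule on 6 via w0Rw1]
13. a, w1   [|-rule on 9 (branches; this branch)]
14. b, w2   [<>-rule on 4: fresh world w2, w0Rw2]
15. ~<>b, w2   [~<>-rule on 5 via w0Rw2]
16. ~b, w2   [~<>-rule on 6 via w0Rw2]
Accessibility: w0Rw0, w0Rw1, w0Rw2, w1Rw1, w2Rw2
Branch closes: b and ~b both at w2.
Every branch of the negation's tableau closes; the branch above is one of them.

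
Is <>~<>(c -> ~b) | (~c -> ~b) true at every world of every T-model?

Not valid

Tableau for the negation ~(<>~<>(c -> ~b) | (~c -> ~b)):
1. ~(<>~<>(c -> ~b) | (~c -> ~b)), u
2. ~<>~<>(c -> ~b), u
3. ~(~c -> ~b), u
4. ~c, u
5. b, u
6. <>(c -> ~b), u
7. c -> ~b, v
8. <>(c -> ~b), v
9. ~b, v
10. c -> ~b, w
11. ~b, w
Accessibility: uRu, uRv, vRv, vRw, wRw
The negation has an open branch (countermodel exists).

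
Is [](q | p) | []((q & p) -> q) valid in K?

Valid

Tableau for the negation ~([](q | p) | []((q & p) -> q)):
1. ~([](q | p) | []((q & p) -> q)), w0
2. ~[](q | p), w0
3. ~[]((q & p) -> q), w0
4. ~(q | p), w1
5. ~q, w1
6. ~p, w1
7. ~((q & p) -> q), w2
8. q & p, w2
9. ~q, w2
10. q, w2
11. p, w2
Accessibility: w0Rw1, w0Rw2
Branch closes: q and ~q both at w2.
All branches of the negation close; one closing branch shown above.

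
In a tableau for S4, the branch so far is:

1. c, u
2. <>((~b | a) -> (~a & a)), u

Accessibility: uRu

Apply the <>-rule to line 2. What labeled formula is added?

a fresh world v with uRv, and (~b | a) -> (~a & a) at v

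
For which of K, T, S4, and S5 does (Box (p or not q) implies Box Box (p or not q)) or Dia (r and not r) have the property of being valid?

T-tableau for the negation not ((Box (p or not q) implies Box Box (p or not q)) or Dia (r and not r)):
1. not ((Box (p or not q) implies Box Box (p or not q)) or Dia (r and not r)), w0
2. not (Box (p or not q) implies Box Box (p or not q)), w0
3. not Dia (r and not r), w0
4. Box (p or not q), w0
5. not Box Box (p or not q), w0
6. not (r and not r), w0
7. p or not q, w0
8. r, w0
9. not q, w0
10. not Box (p or not q), w1
11. not (r and not r), w1
12. p or not q, w1
13. r, w1
14. not q, w1
15. not (p or not q), w2
16. not p, w2
17. q, w2
Accessibility: w0Rw0, w0Rw1, w1Rw1, w1Rw2, w2Rw2
Complete open branch: countermodel on a T-frame, so not valid in T, nor in K (the same frame is also a K-frame).
S4-tableau for the negation not ((Box (p or not q) implies Box Box (p or not q)) or Dia (r and not r)):
1. not ((Box (p or not q) implies Box Box (p or not q)) or Dia (r and not r)), w0
2. not (Box (p or not q) implies Box Box (p or not q)), w0
3. not Dia (r and not r), w0
4. Box (p or not q), w0
5. not Box Box (p or not q), w0
6. not (r and not r), w0
7. p or not q, w0
8. r, w0
9. not q, w0
10. not Box (p or not q), w1
11. not (r and not r), w1
12. p or not q, w1
13. r, w1
14. not q, w1
15. not (p or not q), w2
16. not p, w2
17. q, w2
18. not (r and not r), w2
19. p or not q, w2
20. r, w2
21. not q, w2
Accessibility: w0Rw0, w0Rw1, w0Rw2, w1Rw1, w1Rw2, w2Rw2
Branch closes: q and not q both at w2.
Every branch closes (one shown): valid in S4, hence also in S5 (every theorem of S4 is a theorem of S5).

S4, S5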